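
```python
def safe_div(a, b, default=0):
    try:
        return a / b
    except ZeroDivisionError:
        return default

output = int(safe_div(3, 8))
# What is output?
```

Step-by-step execution trace:
1. `safe_div(3, 8)` enters try: `return 3 / 8` → returns 0.375. No exception raised.
2. `except ZeroDivisionError` is skipped.
3. `int(0.375)` → 0 → output = 0.
Result: 0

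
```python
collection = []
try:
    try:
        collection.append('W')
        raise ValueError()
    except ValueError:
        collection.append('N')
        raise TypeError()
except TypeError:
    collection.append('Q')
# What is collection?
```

Step-by-step execution trace:
1. Inner try: `collection.append('W')` → collection = ['W'].
2. `raise ValueError()` raises ValueError.
3. Inner `except ValueError` matches → `collection.append('N')` → collection = ['W', 'N'].
4. `raise TypeError()` raises TypeError; propagates to outer try.
5. Outer `except TypeError` matches → `collection.append('Q')` → collection = ['W', 'N', 'Q'].
Result: ['W', 'N', 'Q']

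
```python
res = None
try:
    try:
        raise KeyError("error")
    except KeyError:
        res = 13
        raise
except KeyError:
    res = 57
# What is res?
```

Step-by-step execution trace:
1. Inner try: `raise KeyError("error")` raises KeyError.
2. Inner `except KeyError` matches → res = 13.
3. bare `raise` re-raises the same KeyError.
4. Outer `except KeyError` matches → res = 57.
Result: 57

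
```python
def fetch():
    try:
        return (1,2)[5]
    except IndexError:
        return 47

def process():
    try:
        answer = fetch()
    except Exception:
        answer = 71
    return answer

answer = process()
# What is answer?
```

Step-by-step execution trace:
1. `process()` calls `fetch()`.
2. In fetch: `(1,2)[5]` raises IndexError; `except IndexError` catches it → returns 47.
3. In process: `answer = fetch()` → answer = 47. No exception reaches process.
4. `except Exception` is skipped; process returns 47.
5. answer = 47.
Result: 47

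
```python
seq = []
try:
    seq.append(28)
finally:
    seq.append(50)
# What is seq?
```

Step-by-step execution trace:
1. try: `seq.append(28)` → seq = [28].
2. The try body completes without raising.
3. finally always runs: `seq.append(50)` → seq = [28, 50].
Result: [28, 50]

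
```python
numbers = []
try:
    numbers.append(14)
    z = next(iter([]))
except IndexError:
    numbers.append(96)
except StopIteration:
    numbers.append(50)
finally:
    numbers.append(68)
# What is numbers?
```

Step-by-step execution trace:
1. try: `numbers.append(14)` → numbers = [14].
2. `z = next(iter([]))` raises StopIteration.
3. `except IndexError` does not match StopIteration; skipped.
4. `except StopIteration` matches → `numbers.append(50)` → numbers = [14, 50].
5. finally always runs: `numbers.append(68)` → numbers = [14, 50, 68].
Result: [14, 50, 68]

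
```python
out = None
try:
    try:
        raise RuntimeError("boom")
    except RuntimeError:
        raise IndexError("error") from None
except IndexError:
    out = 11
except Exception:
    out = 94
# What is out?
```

Step-by-step execution trace:
1. Inner try raises RuntimeError; inner `except RuntimeError` catches it.
2. `raise IndexError(...) from None` raises IndexError (from None suppresses __context__, but the active exception is still IndexError).
3. Outer `except IndexError` matches → out = 11.
4. `except Exception` is not reached.
Result: 11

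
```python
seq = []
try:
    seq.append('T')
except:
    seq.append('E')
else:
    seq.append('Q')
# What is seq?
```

Step-by-step execution trace:
1. try: `seq.append('T')` → seq = ['T']. No exception raised.
2. `except` is skipped.
3. `else` runs (try completed without exception): `seq.append('Q')` → seq = ['T', 'Q'].
Result: ['T', 'Q']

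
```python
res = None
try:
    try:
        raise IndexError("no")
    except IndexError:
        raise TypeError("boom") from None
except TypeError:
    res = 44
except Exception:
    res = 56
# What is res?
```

Step-by-step execution trace:
1. Inner try raises IndexError; inner `except IndexError` catches it.
2. `raise TypeError(...) from None` raises TypeError (from None suppresses __context__, but the active exception is still TypeError).
3. Outer `except TypeError` matches → res = 44.
4. `except Exception` is not reached.
Result: 44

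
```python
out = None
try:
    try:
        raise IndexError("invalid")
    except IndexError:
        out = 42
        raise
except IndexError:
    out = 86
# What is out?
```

Step-by-step execution trace:
1. Inner try: `raise IndexError("invalid")` raises IndexError.
2. Inner `except IndexError` matches → out = 42.
3. bare `raise` re-raises the same IndexError.
4. Outer `except IndexError` matches → out = 86.
Result: 86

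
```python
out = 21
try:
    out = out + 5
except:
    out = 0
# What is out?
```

Step-by-step execution trace:
1. out starts at 21.
2. try: `out = out + 5` → out = 26. No exception raised.
3. `except` is skipped.
Result: 26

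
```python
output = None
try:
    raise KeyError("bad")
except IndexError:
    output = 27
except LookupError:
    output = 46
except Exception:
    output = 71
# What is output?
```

Step-by-step execution trace:
1. `raise KeyError(...)` raises KeyError.
2. `except IndexError` does not match (KeyError is not a subclass of IndexError); skipped.
3. `except LookupError` matches (KeyError is a subclass of LookupError) → output = 46.
4. `except Exception` is not reached.
Result: 46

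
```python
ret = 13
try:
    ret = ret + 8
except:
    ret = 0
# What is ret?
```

Step-by-step execution trace:
1. ret starts at 13.
2. try: `ret = ret + 8` → ret = 21. No exception raised.
3. `except` is skipped.
Result: 21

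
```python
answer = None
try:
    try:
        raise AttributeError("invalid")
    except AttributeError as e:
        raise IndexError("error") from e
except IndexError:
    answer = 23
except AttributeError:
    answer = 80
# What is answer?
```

Step-by-step execution trace:
1. Inner try raises AttributeError; inner `except AttributeError as e` catches it.
2. `raise IndexError(...) from e` raises IndexError (AttributeError is attached as __cause__, but only IndexError is active).
3. Outer `except IndexError` matches → answer = 23.
4. `except AttributeError` is not reached.
Result: 23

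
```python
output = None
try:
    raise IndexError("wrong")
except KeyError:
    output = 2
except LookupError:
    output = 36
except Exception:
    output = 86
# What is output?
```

Step-by-step execution trace:
1. `raise IndexError(...)` raises IndexError.
2. `except KeyError` does not match (IndexError is not a subclass of KeyError); skipped.
3. `except LookupError` matches (IndexError is a subclass of LookupError) → output = 36.
4. `except Exception` is not reached.
Result: 36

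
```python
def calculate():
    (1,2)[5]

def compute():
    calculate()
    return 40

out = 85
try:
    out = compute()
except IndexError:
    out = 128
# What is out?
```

Step-by-step execution trace:
1. out starts at 85.
2. try: `compute()` calls `calculate()`.
3. `calculate()` evaluates `(1,2)[5]`, which raises IndexError; it propagates through compute (uncaught).
4. `return 40` in compute is not reached; the assignment to out does not complete.
5. `except IndexError` matches → out = 128.
Result: 128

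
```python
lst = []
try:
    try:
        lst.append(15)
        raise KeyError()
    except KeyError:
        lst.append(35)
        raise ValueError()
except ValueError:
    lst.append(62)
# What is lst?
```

Step-by-step execution trace:
1. Inner try: `lst.append(15)` → lst = [15].
2. `raise KeyError()` raises KeyError.
3. Inner `except KeyError` matches → `lst.append(35)` → lst = [15, 35].
4. `raise ValueError()` raises ValueError; propagates to outer try.
5. Outer `except ValueError` matches → `lst.append(62)` → lst = [15, 35, 62].
Result: [15, 35, 62]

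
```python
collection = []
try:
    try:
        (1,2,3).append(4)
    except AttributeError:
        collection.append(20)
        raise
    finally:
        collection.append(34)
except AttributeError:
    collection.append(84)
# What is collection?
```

Step-by-step execution trace:
1. Inner try: `(1,2,3).append(4)` raises AttributeError.
2. Inner `except AttributeError` matches → `collection.append(20)` → collection = [20].
3. bare `raise` re-raises AttributeError.
4. Inner `finally` runs during unwinding: `collection.append(34)` → collection = [20, 34].
5. Outer `except AttributeError` matches → `collection.append(84)` → collection = [20, 34, 84].
Result: [20, 34, 84]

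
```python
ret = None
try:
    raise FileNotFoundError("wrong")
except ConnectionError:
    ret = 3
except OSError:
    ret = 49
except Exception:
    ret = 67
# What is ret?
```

Step-by-step execution trace:
1. `raise FileNotFoundError(...)` raises FileNotFoundError.
2. `except ConnectionError` does not match (FileNotFoundError is not a subclass of ConnectionError); skipped.
3. `except OSError` matches (FileNotFoundError is a subclass of OSError) → ret = 49.
4. `except Exception` is not reached.
Result: 49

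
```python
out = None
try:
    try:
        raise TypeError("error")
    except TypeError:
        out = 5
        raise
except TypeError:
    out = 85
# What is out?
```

Step-by-step execution trace:
1. Inner try: `raise TypeError("error")` raises TypeError.
2. Inner `except TypeError` matches → out = 5.
3. bare `raise` re-raises the same TypeError.
4. Outer `except TypeError` matches → out = 85.
Result: 85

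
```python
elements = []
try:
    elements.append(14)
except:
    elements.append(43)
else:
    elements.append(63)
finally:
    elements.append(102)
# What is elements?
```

Step-by-step execution trace:
1. try: `elements.append(14)` → elements = [14]. No exception raised.
2. `except` is skipped.
3. `else` runs: `elements.append(63)` → elements = [14, 63].
4. `finally` always runs: `elements.append(102)` → elements = [14, 63, 102].
Result: [14, 63, 102]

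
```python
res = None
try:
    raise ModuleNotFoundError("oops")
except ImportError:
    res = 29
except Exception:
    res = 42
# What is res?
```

Step-by-step execution trace:
1. `raise ModuleNotFoundError(...)` raises ModuleNotFoundError.
2. `except ImportError` matches (ModuleNotFoundError is a subclass of ImportError) → res = 29.
3. `except Exception` is not reached.
Result: 29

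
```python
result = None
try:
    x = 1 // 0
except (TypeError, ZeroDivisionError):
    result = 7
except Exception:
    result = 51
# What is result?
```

Step-by-step execution trace:
1. `x = 1 // 0` raises ZeroDivisionError.
2. `except (TypeError, ZeroDivisionError)` matches (ZeroDivisionError is in the tuple) → result = 7.
3. `except Exception` is not reached.
Result: 7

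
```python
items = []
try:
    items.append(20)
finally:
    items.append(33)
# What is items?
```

Step-by-step execution trace:
1. try: `items.append(20)` → items = [20].
2. The try body completes without raising.
3. finally always runs: `items.append(33)` → items = [20, 33].
Result: [20, 33]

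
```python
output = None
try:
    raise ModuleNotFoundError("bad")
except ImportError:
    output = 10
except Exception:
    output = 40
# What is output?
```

Step-by-step execution trace:
1. `raise ModuleNotFoundError(...)` raises ModuleNotFoundError.
2. `except ImportError` matches (ModuleNotFoundError is a subclass of ImportError) → output = 10.
3. `except Exception` is not reached.
Result: 10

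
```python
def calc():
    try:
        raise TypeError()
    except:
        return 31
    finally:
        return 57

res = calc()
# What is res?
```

Step-by-step execution trace:
1. `calc()` enters try: `raise TypeError()` raises TypeError.
2. bare `except` matches → `return 31` sets pending return value 31.
3. Before returning, `finally: return 57` runs and overrides the pending return.
4. calc() returns 57 → res = 57.
Result: 57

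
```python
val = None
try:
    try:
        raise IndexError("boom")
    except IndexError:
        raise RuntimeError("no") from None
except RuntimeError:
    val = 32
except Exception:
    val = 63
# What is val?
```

Step-by-step execution trace:
1. Inner try raises IndexError; inner `except IndexError` catches it.
2. `raise RuntimeError(...) from None` raises RuntimeError (from None suppresses __context__, but the active exception is still RuntimeError).
3. Outer `except RuntimeError` matches → val = 32.
4. `except Exception` is not reached.
Result: 32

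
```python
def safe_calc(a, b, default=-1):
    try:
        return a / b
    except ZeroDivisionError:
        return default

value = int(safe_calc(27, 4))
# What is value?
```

Step-by-step execution trace:
1. `safe_calc(27, 4)` enters try: `return 27 / 4` → returns 6.75. No exception raised.
2. `except ZeroDivisionError` is skipped.
3. `int(6.75)` → 6 → value = 6.
Result: 6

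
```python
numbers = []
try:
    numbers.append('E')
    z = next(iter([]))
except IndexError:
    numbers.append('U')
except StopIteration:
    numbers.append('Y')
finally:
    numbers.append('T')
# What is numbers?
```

Step-by-step execution trace:
1. try: `numbers.append('E')` → numbers = ['E'].
2. `z = next(iter([]))` raises StopIteration.
3. `except IndexError` does not match StopIteration; skipped.
4. `except StopIteration` matches → `numbers.append('Y')` → numbers = ['E', 'Y'].
5. finally always runs: `numbers.append('T')` → numbers = ['E', 'Y', 'T'].
Result: ['E', 'Y', 'T']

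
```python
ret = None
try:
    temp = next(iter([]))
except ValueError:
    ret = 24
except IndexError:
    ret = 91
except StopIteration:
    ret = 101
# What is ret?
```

Step-by-step execution trace:
1. `temp = next(iter([]))` raises StopIteration.
2. `except ValueError` does not match StopIteration; skipped.
3. `except IndexError` does not match StopIteration; skipped.
4. `except StopIteration` matches → ret = 101.
Result: 101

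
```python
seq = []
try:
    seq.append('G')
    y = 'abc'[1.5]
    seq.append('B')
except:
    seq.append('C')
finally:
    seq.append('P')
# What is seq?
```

Step-by-step execution trace:
1. try: `seq.append('G')` → seq = ['G'].
2. `y = 'abc'[1.5]` raises TypeError; `seq.append('B')` is not reached.
3. bare `except` matches → `seq.append('C')` → seq = ['G', 'C'].
4. finally always runs: `seq.append('P')` → seq = ['G', 'C', 'P'].
Result: ['G', 'C', 'P']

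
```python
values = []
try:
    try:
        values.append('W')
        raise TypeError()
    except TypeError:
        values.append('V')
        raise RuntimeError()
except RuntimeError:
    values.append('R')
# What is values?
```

Step-by-step execution trace:
1. Inner try: `values.append('W')` → values = ['W'].
2. `raise TypeError()` raises TypeError.
3. Inner `except TypeError` matches → `values.append('V')` → values = ['W', 'V'].
4. `raise RuntimeError()` raises RuntimeError; propagates to outer try.
5. Outer `except RuntimeError` matches → `values.append('R')` → values = ['W', 'V', 'R'].
Result: ['W', 'V', 'R']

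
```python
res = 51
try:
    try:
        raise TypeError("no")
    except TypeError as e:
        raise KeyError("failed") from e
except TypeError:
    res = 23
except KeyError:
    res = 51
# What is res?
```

Step-by-step execution trace:
1. Inner try raises TypeError; inner `except TypeError as e` catches it.
2. `raise KeyError(...) from e` raises KeyError (TypeError is attached as __cause__, but only KeyError is active).
3. Outer `except TypeError` does not match KeyError; skipped.
4. Outer `except KeyError` matches → res = 51.
Result: 51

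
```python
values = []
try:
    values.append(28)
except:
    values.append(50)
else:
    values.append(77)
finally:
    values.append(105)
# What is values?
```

Step-by-step execution trace:
1. try: `values.append(28)` → values = [28]. No exception raised.
2. `except` is skipped.
3. `else` runs: `values.append(77)` → values = [28, 77].
4. `finally` always runs: `values.append(105)` → values = [28, 77, 105].
Result: [28, 77, 105]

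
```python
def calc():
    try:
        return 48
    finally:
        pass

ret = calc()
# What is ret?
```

Step-by-step execution trace:
1. `calc()` enters try: `return 48` sets pending return value 48.
2. Before returning, `finally: pass` runs (no effect).
3. calc() returns 48 → ret = 48.
Result: 48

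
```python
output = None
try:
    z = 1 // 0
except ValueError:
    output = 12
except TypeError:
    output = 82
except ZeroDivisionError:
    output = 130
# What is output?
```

Step-by-step execution trace:
1. `z = 1 // 0` raises ZeroDivisionError.
2. `except ValueError` does not match ZeroDivisionError; skipped.
3. `except TypeError` does not match ZeroDivisionError; skipped.
4. `except ZeroDivisionError` matches → output = 130.
Result: 130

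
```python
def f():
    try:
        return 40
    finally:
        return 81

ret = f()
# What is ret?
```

Step-by-step execution trace:
1. `f()` enters try: `return 40` sets pending return value 40.
2. Before returning, `finally: return 81` runs and overrides the pending return.
3. f() returns 81 → ret = 81.
Result: 81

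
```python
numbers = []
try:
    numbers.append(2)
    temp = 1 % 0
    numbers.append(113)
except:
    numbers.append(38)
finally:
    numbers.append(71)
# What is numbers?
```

Step-by-step execution trace:
1. try: `numbers.append(2)` → numbers = [2].
2. `temp = 1 % 0` raises ZeroDivisionError; `numbers.append(113)` is not reached.
3. bare `except` matches → `numbers.append(38)` → numbers = [2, 38].
4. finally always runs: `numbers.append(71)` → numbers = [2, 38, 71].
Result: [2, 38, 71]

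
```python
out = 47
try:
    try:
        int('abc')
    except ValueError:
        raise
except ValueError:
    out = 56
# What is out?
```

Step-by-step execution trace:
1. Inner try: `int('abc')` raises ValueError.
2. Inner `except ValueError` matches; bare `raise` re-raises the same ValueError.
3. Outer `except ValueError` matches → out = 56.
Result: 56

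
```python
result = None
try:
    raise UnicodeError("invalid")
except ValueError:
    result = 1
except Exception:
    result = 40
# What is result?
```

Step-by-step execution trace:
1. `raise UnicodeError(...)` raises UnicodeError.
2. `except ValueError` matches (UnicodeError is a subclass of ValueError) → result = 1.
3. `except Exception` is not reached.
Result: 1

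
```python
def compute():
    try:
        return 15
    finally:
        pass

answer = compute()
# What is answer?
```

Step-by-step execution trace:
1. `compute()` enters try: `return 15` sets pending return value 15.
2. Before returning, `finally: pass` runs (no effect).
3. compute() returns 15 → answer = 15.
Result: 15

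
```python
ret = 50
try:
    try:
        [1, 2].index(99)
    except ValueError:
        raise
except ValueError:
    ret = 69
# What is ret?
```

Step-by-step execution trace:
1. Inner try: `[1, 2].index(99)` raises ValueError.
2. Inner `except ValueError` matches; bare `raise` re-raises the same ValueError.
3. Outer `except ValueError` matches → ret = 69.
Result: 69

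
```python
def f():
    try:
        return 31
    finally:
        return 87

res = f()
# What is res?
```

Step-by-step execution trace:
1. `f()` enters try: `return 31` sets pending return value 31.
2. Before returning, `finally: return 87` runs and overrides the pending return.
3. f() returns 87 → res = 87.
Result: 87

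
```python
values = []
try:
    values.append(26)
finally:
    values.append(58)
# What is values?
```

Step-by-step execution trace:
1. try: `values.append(26)` → values = [26].
2. The try body completes without raising.
3. finally always runs: `values.append(58)` → values = [26, 58].
Result: [26, 58]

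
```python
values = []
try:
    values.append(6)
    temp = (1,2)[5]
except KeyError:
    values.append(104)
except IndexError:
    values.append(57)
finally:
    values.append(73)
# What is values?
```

Step-by-step execution trace:
1. try: `values.append(6)` → values = [6].
2. `temp = (1,2)[5]` raises IndexError.
3. `except KeyError` does not match IndexError; skipped.
4. `except IndexError` matches → `values.append(57)` → values = [6, 57].
5. finally always runs: `values.append(73)` → values = [6, 57, 73].
Result: [6, 57, 73]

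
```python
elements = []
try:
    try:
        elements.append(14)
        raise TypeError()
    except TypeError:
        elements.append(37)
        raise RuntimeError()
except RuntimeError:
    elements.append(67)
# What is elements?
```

Step-by-step execution trace:
1. Inner try: `elements.append(14)` → elements = [14].
2. `raise TypeError()` raises TypeError.
3. Inner `except TypeError` matches → `elements.append(37)` → elements = [14, 37].
4. `raise RuntimeError()` raises RuntimeError; propagates to outer try.
5. Outer `except RuntimeError` matches → `elements.append(67)` → elements = [14, 37, 67].
Result: [14, 37, 67]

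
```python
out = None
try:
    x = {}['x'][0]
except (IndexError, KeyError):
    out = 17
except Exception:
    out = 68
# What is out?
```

Step-by-step execution trace:
1. `x = {}['x'][0]` raises KeyError.
2. `except (IndexError, KeyError)` matches (KeyError is in the tuple) → out = 17.
3. `except Exception` is not reached.
Result: 17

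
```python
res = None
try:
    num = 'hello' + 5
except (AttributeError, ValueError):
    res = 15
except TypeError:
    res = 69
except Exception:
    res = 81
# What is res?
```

Step-by-step execution trace:
1. `num = 'hello' + 5` raises TypeError.
2. `except (AttributeError, ValueError)` does not match TypeError; skipped.
3. `except TypeError` matches (exact type match) → res = 69.
4. `except Exception` is not reached.
Result: 69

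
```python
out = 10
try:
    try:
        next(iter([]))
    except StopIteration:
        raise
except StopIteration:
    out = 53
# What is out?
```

Step-by-step execution trace:
1. Inner try: `next(iter([]))` raises StopIteration.
2. Inner `except StopIteration` matches; bare `raise` re-raises the same StopIteration.
3. Outer `except StopIteration` matches → out = 53.
Result: 53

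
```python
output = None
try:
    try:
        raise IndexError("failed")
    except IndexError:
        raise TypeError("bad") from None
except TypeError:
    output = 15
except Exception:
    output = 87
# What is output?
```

Step-by-step execution trace:
1. Inner try raises IndexError; inner `except IndexError` catches it.
2. `raise TypeError(...) from None` raises TypeError (from None suppresses __context__, but the active exception is still TypeError).
3. Outer `except TypeError` matches → output = 15.
4. `except Exception` is not reached.
Result: 15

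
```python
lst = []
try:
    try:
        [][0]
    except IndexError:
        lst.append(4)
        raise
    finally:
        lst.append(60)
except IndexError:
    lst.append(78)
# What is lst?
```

Step-by-step execution trace:
1. Inner try: `[][0]` raises IndexError.
2. Inner `except IndexError` matches → `lst.append(4)` → lst = [4].
3. bare `raise` re-raises IndexError.
4. Inner `finally` runs during unwinding: `lst.append(60)` → lst = [4, 60].
5. Outer `except IndexError` matches → `lst.append(78)` → lst = [4, 60, 78].
Result: [4, 60, 78]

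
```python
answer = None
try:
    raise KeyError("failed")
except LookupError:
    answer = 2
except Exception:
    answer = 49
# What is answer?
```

Step-by-step execution trace:
1. `raise KeyError(...)` raises KeyError.
2. `except LookupError` matches (KeyError is a subclass of LookupError) → answer = 2.
3. `except Exception` is not reached.
Result: 2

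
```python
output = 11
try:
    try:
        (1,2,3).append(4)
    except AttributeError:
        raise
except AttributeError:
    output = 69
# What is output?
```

Step-by-step execution trace:
1. Inner try: `(1,2,3).append(4)` raises AttributeError.
2. Inner `except AttributeError` matches; bare `raise` re-raises the same AttributeError.
3. Outer `except AttributeError` matches → output = 69.
Result: 69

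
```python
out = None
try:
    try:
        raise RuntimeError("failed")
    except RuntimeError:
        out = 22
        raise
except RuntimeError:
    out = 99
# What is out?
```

Step-by-step execution trace:
1. Inner try: `raise RuntimeError("failed")` raises RuntimeError.
2. Inner `except RuntimeError` matches → out = 22.
3. bare `raise` re-raises the same RuntimeError.
4. Outer `except RuntimeError` matches → out = 99.
Result: 99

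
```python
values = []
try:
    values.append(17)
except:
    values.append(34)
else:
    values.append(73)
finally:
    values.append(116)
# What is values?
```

Step-by-step execution trace:
1. try: `values.append(17)` → values = [17]. No exception raised.
2. `except` is skipped.
3. `else` runs: `values.append(73)` → values = [17, 73].
4. `finally` always runs: `values.append(116)` → values = [17, 73, 116].
Result: [17, 73, 116]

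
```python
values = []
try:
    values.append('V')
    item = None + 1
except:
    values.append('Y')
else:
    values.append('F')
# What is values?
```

Step-by-step execution trace:
1. try: `values.append('V')` → values = ['V'].
2. `item = None + 1` raises TypeError.
3. bare `except` matches → `values.append('Y')` → values = ['V', 'Y'].
4. `else` is skipped (an exception was raised).
Result: ['V', 'Y']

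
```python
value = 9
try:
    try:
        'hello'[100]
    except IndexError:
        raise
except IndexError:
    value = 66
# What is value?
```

Step-by-step execution trace:
1. Inner try: `'hello'[100]` raises IndexError.
2. Inner `except IndexError` matches; bare `raise` re-raises the same IndexError.
3. Outer `except IndexError` matches → value = 66.
Result: 66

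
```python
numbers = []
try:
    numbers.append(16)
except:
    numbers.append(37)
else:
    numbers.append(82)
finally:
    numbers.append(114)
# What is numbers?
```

Step-by-step execution trace:
1. try: `numbers.append(16)` → numbers = [16]. No exception raised.
2. `except` is skipped.
3. `else` runs: `numbers.append(82)` → numbers = [16, 82].
4. `finally` always runs: `numbers.append(114)` → numbers = [16, 82, 114].
Result: [16, 82, 114]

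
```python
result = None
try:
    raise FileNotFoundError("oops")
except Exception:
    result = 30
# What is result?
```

Step-by-step execution trace:
1. `raise FileNotFoundError(...)` raises FileNotFoundError.
2. `except Exception` matches (FileNotFoundError is a subclass of Exception) → result = 30.
Result: 30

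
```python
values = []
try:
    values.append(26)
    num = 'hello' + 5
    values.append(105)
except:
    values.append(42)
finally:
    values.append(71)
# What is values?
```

Step-by-step execution trace:
1. try: `values.append(26)` → values = [26].
2. `num = 'hello' + 5` raises TypeError; `values.append(105)` is not reached.
3. bare `except` matches → `values.append(42)` → values = [26, 42].
4. finally always runs: `values.append(71)` → values = [26, 42, 71].
Result: [26, 42, 71]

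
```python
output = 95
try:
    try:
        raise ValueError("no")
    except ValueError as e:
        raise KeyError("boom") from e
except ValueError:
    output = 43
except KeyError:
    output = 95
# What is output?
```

Step-by-step execution trace:
1. Inner try raises ValueError; inner `except ValueError as e` catches it.
2. `raise KeyError(...) from e` raises KeyError (ValueError is attached as __cause__, but only KeyError is active).
3. Outer `except ValueError` does not match KeyError; skipped.
4. Outer `except KeyError` matches → output = 95.
Result: 95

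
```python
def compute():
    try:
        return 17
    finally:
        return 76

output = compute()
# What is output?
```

Step-by-step execution trace:
1. `compute()` enters try: `return 17` sets pending return value 17.
2. Before returning, `finally: return 76` runs and overrides the pending return.
3. compute() returns 76 → output = 76.
Result: 76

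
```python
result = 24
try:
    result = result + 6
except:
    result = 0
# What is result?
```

Step-by-step execution trace:
1. result starts at 24.
2. try: `result = result + 6` → result = 30. No exception raised.
3. `except` is skipped.
Result: 30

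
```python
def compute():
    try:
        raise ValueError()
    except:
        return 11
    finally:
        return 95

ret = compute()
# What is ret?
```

Step-by-step execution trace:
1. `compute()` enters try: `raise ValueError()` raises ValueError.
2. bare `except` matches → `return 11` sets pending return value 11.
3. Before returning, `finally: return 95` runs and overrides the pending return.
4. compute() returns 95 → ret = 95.
Result: 95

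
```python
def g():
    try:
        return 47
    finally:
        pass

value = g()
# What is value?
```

Step-by-step execution trace:
1. `g()` enters try: `return 47` sets pending return value 47.
2. Before returning, `finally: pass` runs (no effect).
3. g() returns 47 → value = 47.
Result: 47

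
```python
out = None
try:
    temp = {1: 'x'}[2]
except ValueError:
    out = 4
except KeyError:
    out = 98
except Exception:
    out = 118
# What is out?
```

Step-by-step execution trace:
1. `temp = {1: 'x'}[2]` raises KeyError.
2. `except ValueError` does not match KeyError; skipped.
3. `except KeyError` matches → out = 98.
4. Remaining except clauses are skipped.
Result: 98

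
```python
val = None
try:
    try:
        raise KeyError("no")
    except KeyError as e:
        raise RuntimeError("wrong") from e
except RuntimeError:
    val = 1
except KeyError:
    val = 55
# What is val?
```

Step-by-step execution trace:
1. Inner try raises KeyError; inner `except KeyError as e` catches it.
2. `raise RuntimeError(...) from e` raises RuntimeError (KeyError is attached as __cause__, but only RuntimeError is active).
3. Outer `except RuntimeError` matches → val = 1.
4. `except KeyError` is not reached.
Result: 1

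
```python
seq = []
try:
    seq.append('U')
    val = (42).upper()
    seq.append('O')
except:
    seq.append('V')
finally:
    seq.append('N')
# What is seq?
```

Step-by-step execution trace:
1. try: `seq.append('U')` → seq = ['U'].
2. `val = (42).upper()` raises AttributeError; `seq.append('O')` is not reached.
3. bare `except` matches → `seq.append('V')` → seq = ['U', 'V'].
4. finally always runs: `seq.append('N')` → seq = ['U', 'V', 'N'].
Result: ['U', 'V', 'N']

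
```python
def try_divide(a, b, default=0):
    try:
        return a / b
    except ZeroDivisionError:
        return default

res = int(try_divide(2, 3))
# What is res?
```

Step-by-step execution trace:
1. `try_divide(2, 3)` enters try: `return 2 / 3` → returns 0.6666666666666666. No exception raised.
2. `except ZeroDivisionError` is skipped.
3. `int(0.6666666666666666)` → 0 → res = 0.
Result: 0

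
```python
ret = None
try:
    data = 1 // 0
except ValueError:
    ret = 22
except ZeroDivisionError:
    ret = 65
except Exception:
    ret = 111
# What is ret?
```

Step-by-step execution trace:
1. `data = 1 // 0` raises ZeroDivisionError.
2. `except ValueError` does not match ZeroDivisionError; skipped.
3. `except ZeroDivisionError` matches → ret = 65.
4. Remaining except clauses are skipped.
Result: 65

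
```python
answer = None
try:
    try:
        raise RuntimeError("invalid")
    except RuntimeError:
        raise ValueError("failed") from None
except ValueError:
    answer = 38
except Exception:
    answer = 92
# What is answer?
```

Step-by-step execution trace:
1. Inner try raises RuntimeError; inner `except RuntimeError` catches it.
2. `raise ValueError(...) from None` raises ValueError (from None suppresses __context__, but the active exception is still ValueError).
3. Outer `except ValueError` matches → answer = 38.
4. `except Exception` is not reached.
Result: 38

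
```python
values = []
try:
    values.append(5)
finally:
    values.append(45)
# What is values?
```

Step-by-step execution trace:
1. try: `values.append(5)` → values = [5].
2. The try body completes without raising.
3. finally always runs: `values.append(45)` → values = [5, 45].
Result: [5, 45]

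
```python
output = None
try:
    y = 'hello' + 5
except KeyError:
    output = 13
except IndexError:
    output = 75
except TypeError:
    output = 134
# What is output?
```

Step-by-step execution trace:
1. `y = 'hello' + 5` raises TypeError.
2. `except KeyError` does not match TypeError; skipped.
3. `except IndexError` does not match TypeError; skipped.
4. `except TypeError` matches → output = 134.
Result: 134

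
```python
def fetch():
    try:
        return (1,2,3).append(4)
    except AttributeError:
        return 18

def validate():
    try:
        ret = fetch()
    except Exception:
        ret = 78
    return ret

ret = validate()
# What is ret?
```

Step-by-step execution trace:
1. `validate()` calls `fetch()`.
2. In fetch: `(1,2,3).append(4)` raises AttributeError; `except AttributeError` catches it → returns 18.
3. In validate: `ret = fetch()` → ret = 18. No exception reaches validate.
4. `except Exception` is skipped; validate returns 18.
5. ret = 18.
Result: 18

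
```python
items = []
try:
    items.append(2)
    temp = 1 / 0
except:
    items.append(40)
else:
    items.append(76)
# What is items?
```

Step-by-step execution trace:
1. try: `items.append(2)` → items = [2].
2. `temp = 1 / 0` raises ZeroDivisionError.
3. bare `except` matches → `items.append(40)` → items = [2, 40].
4. `else` is skipped (an exception was raised).
Result: [2, 40]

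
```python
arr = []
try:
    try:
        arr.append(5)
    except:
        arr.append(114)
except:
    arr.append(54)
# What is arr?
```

Step-by-step execution trace:
1. Inner try: `arr.append(5)` → arr = [5]. No exception raised.
2. Inner `except` is skipped.
3. Inner try completes normally; outer `except` is skipped.
Result: [5]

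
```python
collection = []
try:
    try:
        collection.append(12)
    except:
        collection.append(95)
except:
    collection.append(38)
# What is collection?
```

Step-by-step execution trace:
1. Inner try: `collection.append(12)` → collection = [12]. No exception raised.
2. Inner `except` is skipped.
3. Inner try completes normally; outer `except` is skipped.
Result: [12]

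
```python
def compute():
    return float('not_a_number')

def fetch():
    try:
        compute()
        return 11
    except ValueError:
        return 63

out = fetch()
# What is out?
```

Step-by-step execution trace:
1. `fetch()` calls `compute()`.
2. `compute()` evaluates `float('not_a_number')`, which raises ValueError; it propagates to the caller.
3. `return 11` is not reached.
4. `except ValueError` in fetch matches → returns 63.
5. out = 63.
Result: 63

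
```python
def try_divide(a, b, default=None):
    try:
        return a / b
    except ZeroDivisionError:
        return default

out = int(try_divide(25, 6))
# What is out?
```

Step-by-step execution trace:
1. `try_divide(25, 6)` enters try: `return 25 / 6` → returns 4.166666666666667. No exception raised.
2. `except ZeroDivisionError` is skipped.
3. `int(4.166666666666667)` → 4 → out = 4.
Result: 4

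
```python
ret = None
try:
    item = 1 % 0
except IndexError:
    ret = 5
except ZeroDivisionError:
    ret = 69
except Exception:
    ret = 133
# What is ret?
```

Step-by-step execution trace:
1. `item = 1 % 0` raises ZeroDivisionError.
2. `except IndexError` does not match ZeroDivisionError; skipped.
3. `except ZeroDivisionError` matches → ret = 69.
4. Remaining except clauses are skipped.
Result: 69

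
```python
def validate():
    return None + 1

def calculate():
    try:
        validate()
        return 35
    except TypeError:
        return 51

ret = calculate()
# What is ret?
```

Step-by-step execution trace:
1. `calculate()` calls `validate()`.
2. `validate()` evaluates `None + 1`, which raises TypeError; it propagates to the caller.
3. `return 35` is not reached.
4. `except TypeError` in calculate matches → returns 51.
5. ret = 51.
Result: 51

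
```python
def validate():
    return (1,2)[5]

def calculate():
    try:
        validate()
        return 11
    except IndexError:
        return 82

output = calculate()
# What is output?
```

Step-by-step execution trace:
1. `calculate()` calls `validate()`.
2. `validate()` evaluates `(1,2)[5]`, which raises IndexError; it propagates to the caller.
3. `return 11` is not reached.
4. `except IndexError` in calculate matches → returns 82.
5. output = 82.
Result: 82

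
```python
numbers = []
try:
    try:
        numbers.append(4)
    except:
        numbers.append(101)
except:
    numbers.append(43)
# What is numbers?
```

Step-by-step execution trace:
1. Inner try: `numbers.append(4)` → numbers = [4]. No exception raised.
2. Inner `except` is skipped.
3. Inner try completes normally; outer `except` is skipped.
Result: [4]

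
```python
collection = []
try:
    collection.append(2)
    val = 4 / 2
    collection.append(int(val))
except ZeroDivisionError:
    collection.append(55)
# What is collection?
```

Step-by-step execution trace:
1. try: `collection.append(2)` → collection = [2].
2. `val = 4 / 2` → val = 2.0. No exception raised.
3. `collection.append(int(val))` → collection = [2, 2].
4. `except ZeroDivisionError` is skipped (no exception was raised).
Result: [2, 2]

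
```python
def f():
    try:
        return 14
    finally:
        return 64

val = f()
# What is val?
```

Step-by-step execution trace:
1. `f()` enters try: `return 14` sets pending return value 14.
2. Before returning, `finally: return 64` runs and overrides the pending return.
3. f() returns 64 → val = 64.
Result: 64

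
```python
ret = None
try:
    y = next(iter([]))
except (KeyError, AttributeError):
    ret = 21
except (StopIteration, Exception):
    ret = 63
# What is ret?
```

Step-by-step execution trace:
1. `y = next(iter([]))` raises StopIteration.
2. `except (KeyError, AttributeError)` does not match StopIteration; skipped.
3. `except (StopIteration, Exception)` matches (StopIteration is in the tuple) → ret = 63.
Result: 63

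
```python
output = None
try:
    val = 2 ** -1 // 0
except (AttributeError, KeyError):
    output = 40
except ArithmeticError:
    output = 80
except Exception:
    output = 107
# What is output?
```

Step-by-step execution trace:
1. `val = 2 ** -1 // 0` raises ZeroDivisionError.
2. `except (AttributeError, KeyError)` does not match ZeroDivisionError; skipped.
3. `except ArithmeticError` matches (ZeroDivisionError is a subclass of ArithmeticError) → output = 80.
4. `except Exception` is not reached.
Result: 80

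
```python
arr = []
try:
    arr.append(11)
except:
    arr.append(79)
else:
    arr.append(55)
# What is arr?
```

Step-by-step execution trace:
1. try: `arr.append(11)` → arr = [11]. No exception raised.
2. `except` is skipped.
3. `else` runs (try completed without exception): `arr.append(55)` → arr = [11, 55].
Result: [11, 55]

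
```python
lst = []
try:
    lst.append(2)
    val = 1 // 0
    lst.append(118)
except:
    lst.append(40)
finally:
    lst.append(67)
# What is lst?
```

Step-by-step execution trace:
1. try: `lst.append(2)` → lst = [2].
2. `val = 1 // 0` raises ZeroDivisionError; `lst.append(118)` is not reached.
3. bare `except` matches → `lst.append(40)` → lst = [2, 40].
4. finally always runs: `lst.append(67)` → lst = [2, 40, 67].
Result: [2, 40, 67]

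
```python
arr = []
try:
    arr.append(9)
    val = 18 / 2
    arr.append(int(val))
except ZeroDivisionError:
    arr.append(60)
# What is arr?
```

Step-by-step execution trace:
1. try: `arr.append(9)` → arr = [9].
2. `val = 18 / 2` → val = 9.0. No exception raised.
3. `arr.append(int(val))` → arr = [9, 9].
4. `except ZeroDivisionError` is skipped (no exception was raised).
Result: [9, 9]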